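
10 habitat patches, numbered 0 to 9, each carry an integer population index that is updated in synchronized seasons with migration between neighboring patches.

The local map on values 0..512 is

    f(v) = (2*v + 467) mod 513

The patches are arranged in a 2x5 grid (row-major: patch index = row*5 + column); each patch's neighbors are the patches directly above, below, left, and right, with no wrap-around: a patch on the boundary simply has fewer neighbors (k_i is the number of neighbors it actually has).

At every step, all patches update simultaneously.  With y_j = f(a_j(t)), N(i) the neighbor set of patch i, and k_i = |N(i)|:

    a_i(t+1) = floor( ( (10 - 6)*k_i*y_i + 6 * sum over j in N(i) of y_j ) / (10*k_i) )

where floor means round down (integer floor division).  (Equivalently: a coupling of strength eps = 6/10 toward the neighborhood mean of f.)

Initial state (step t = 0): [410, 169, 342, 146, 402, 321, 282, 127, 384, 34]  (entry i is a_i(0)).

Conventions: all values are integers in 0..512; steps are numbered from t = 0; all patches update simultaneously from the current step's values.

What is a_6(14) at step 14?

Simulating step by step:
t=0: [410, 169, 342, 146, 402, 321, 282, 127, 384, 34]
t=1: [216, 195, 199, 214, 178, 113, 118, 151, 178, 145]
t=2: [311, 323, 337, 347, 311, 244, 232, 272, 300, 283]
t=3: [183, 154, 190, 97, 67, 321, 372, 314, 144, 34]
t=4: [231, 272, 229, 192, 86, 184, 156, 179, 144, 107]
t=5: [412, 418, 394, 291, 202, 333, 332, 308, 260, 177]
t=6: [221, 230, 163, 221, 242, 153, 130, 184, 267, 372]
t=7: [360, 343, 338, 399, 349, 287, 284, 325, 375, 351]
t=8: [107, 108, 138, 185, 170, 57, 50, 99, 171, 156]
t=9: [138, 158, 221, 293, 294, 93, 99, 176, 266, 283]
t=10: [215, 263, 279, 193, 21, 170, 204, 329, 262, 157]
t=11: [385, 443, 388, 435, 386, 341, 319, 310, 332, 403]
t=12: [219, 232, 226, 231, 252, 136, 133, 104, 165, 194]
t=13: [350, 370, 361, 396, 410, 274, 249, 246, 297, 359]
t=14: [261, 223, 237, 185, 222, 378, 406, 308, 181, 152]

Answer: a_6(14) = 406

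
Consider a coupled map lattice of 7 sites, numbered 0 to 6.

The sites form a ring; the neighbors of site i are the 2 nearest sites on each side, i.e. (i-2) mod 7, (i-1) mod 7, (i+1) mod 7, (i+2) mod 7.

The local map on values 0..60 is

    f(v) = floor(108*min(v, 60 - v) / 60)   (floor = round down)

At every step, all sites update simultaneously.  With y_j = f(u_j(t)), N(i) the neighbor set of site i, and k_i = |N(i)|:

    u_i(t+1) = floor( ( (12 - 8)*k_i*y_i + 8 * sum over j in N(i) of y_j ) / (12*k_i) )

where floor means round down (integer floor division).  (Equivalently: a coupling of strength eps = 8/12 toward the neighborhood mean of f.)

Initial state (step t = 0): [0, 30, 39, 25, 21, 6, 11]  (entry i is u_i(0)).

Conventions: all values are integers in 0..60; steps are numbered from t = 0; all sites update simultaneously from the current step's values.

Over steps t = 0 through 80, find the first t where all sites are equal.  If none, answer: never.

Answer: 10
Key observation: Synchronization is absorbing here: once all sites are equal they stay equal, and step 10 is the first all-equal step.

Derivation:
t=0: [0, 30, 39, 25, 21, 6, 11]  (not all equal)
t=1: [20, 34, 35, 38, 30, 20, 23]  (not all equal)
t=2: [40, 42, 44, 43, 44, 40, 42]  (not all equal)
t=3: [33, 31, 30, 30, 30, 33, 32]  (not all equal)
t=4: [50, 51, 52, 52, 52, 50, 50]  (not all equal)
t=5: [17, 16, 15, 15, 15, 16, 17]  (not all equal)
t=6: [28, 28, 27, 27, 27, 28, 28]  (not all equal)
t=7: [49, 49, 48, 48, 48, 49, 49]  (not all equal)
t=8: [19, 19, 20, 20, 20, 19, 19]  (not all equal)
t=9: [34, 34, 35, 35, 35, 34, 34]  (not all equal)
t=10: [45, 45, 45, 45, 45, 45, 45]  (all equal)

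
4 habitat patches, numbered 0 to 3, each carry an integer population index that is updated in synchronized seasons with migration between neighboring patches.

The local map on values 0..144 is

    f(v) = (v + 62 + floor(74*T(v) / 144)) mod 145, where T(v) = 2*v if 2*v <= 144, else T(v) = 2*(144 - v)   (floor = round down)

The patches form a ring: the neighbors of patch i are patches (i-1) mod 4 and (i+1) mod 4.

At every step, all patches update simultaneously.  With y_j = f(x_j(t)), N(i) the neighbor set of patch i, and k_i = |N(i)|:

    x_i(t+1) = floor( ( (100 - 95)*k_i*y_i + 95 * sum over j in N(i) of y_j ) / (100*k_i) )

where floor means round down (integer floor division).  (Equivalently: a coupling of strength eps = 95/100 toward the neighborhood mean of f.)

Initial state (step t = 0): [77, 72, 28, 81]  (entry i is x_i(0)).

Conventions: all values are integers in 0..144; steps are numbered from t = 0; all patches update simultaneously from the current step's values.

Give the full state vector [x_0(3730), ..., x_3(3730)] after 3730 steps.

Simulating step by step:
t=0: [77, 72, 28, 81]
t=1: [62, 88, 65, 88]
t=2: [61, 45, 61, 45]
t=3: [9, 38, 9, 38]
t=4: [136, 82, 136, 82]
t=5: [61, 61, 61, 61]
t=6: [40, 40, 40, 40]
t=7: [143, 143, 143, 143]
t=8: [61, 61, 61, 61]

Answer: [143, 143, 143, 143]
Key observation: The state at step 5, [61, 61, 61, 61], reappears at step 8: the system is in a cycle of period 3 from step 5 on.  Therefore the state at step 3730 equals the state at step 5 + ((3730 - 5) mod 3) = 7, which is [143, 143, 143, 143].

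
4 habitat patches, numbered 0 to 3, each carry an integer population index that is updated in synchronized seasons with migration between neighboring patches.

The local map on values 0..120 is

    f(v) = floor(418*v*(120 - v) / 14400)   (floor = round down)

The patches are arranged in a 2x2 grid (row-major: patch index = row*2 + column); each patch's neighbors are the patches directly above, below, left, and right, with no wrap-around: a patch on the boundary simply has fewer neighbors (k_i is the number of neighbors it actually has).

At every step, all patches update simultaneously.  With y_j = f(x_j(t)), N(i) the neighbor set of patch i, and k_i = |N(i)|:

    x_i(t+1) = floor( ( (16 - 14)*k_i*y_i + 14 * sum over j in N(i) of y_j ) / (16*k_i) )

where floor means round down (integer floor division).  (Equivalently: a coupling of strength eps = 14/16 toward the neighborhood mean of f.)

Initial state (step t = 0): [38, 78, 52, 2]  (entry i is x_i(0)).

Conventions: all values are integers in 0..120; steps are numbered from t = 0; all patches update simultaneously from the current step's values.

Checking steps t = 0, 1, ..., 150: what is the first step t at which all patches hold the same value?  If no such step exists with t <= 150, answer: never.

Answer: 14
Key observation: Synchronization is absorbing here: once all patches are equal they stay equal, and step 14 is the first all-equal step.

Derivation:
t=0: [38, 78, 52, 2]  (not all equal)
t=1: [97, 53, 54, 86]  (not all equal)
t=2: [98, 77, 77, 100]  (not all equal)
t=3: [91, 64, 64, 91]  (not all equal)
t=4: [100, 79, 79, 100]  (not all equal)
t=5: [89, 62, 62, 89]  (not all equal)
t=6: [101, 83, 83, 101]  (not all equal)
t=7: [84, 59, 59, 84]  (not all equal)
t=8: [101, 89, 89, 101]  (not all equal)
t=9: [76, 58, 58, 76]  (not all equal)
t=10: [103, 97, 97, 103]  (not all equal)
t=11: [62, 51, 51, 62]  (not all equal)
t=12: [102, 103, 103, 102]  (not all equal)
t=13: [50, 52, 52, 50]  (not all equal)
t=14: [101, 101, 101, 101]  (all equal)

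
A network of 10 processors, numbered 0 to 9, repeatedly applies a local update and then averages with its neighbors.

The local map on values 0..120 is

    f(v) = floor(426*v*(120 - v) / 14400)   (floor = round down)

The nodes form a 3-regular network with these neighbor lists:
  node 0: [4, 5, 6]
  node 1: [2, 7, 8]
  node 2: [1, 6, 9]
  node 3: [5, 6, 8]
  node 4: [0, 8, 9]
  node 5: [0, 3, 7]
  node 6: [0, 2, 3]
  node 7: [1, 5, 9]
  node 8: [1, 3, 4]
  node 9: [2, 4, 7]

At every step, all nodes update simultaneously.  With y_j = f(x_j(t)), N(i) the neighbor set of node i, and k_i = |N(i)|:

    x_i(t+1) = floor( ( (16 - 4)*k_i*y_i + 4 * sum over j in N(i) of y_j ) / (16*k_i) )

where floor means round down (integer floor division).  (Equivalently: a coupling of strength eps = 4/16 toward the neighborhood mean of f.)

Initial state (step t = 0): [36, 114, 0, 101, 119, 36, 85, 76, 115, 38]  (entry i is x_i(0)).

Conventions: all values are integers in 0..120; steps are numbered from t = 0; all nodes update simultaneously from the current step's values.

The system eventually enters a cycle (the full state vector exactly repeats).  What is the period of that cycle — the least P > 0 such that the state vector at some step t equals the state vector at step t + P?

Simulating step by step:
t=0: [36, 114, 0, 101, 119, 36, 85, 76, 115, 38]
t=1: [81, 24, 16, 58, 18, 87, 78, 90, 19, 77]
t=2: [89, 66, 58, 99, 61, 86, 92, 80, 61, 87]
t=3: [83, 104, 101, 68, 102, 84, 77, 93, 102, 88]
t=4: [87, 52, 61, 98, 59, 89, 93, 73, 57, 77]
t=5: [84, 104, 102, 69, 103, 81, 76, 99, 102, 98]
t=6: [86, 50, 58, 98, 55, 90, 94, 62, 57, 61]
t=7: [85, 103, 102, 68, 103, 80, 75, 103, 102, 105]
t=8: [86, 51, 56, 98, 53, 90, 94, 54, 57, 47]
t=9: [85, 104, 102, 68, 103, 80, 75, 102, 102, 102]
t=10: [86, 50, 57, 98, 54, 91, 94, 56, 57, 53]
t=11: [85, 103, 102, 68, 103, 79, 75, 103, 102, 105]
t=12: [86, 51, 56, 98, 53, 91, 94, 54, 57, 47]
t=13: [85, 104, 102, 68, 103, 79, 75, 102, 102, 102]
t=14: [86, 50, 57, 98, 54, 91, 94, 57, 57, 53]
t=15: [85, 103, 102, 68, 103, 79, 75, 103, 102, 105]

Answer: 4
Key observation: The state at step 11, [85, 103, 102, 68, 103, 79, 75, 103, 102, 105], reappears at step 15 — and no state repeats earlier — so the cycle the system enters has period 4.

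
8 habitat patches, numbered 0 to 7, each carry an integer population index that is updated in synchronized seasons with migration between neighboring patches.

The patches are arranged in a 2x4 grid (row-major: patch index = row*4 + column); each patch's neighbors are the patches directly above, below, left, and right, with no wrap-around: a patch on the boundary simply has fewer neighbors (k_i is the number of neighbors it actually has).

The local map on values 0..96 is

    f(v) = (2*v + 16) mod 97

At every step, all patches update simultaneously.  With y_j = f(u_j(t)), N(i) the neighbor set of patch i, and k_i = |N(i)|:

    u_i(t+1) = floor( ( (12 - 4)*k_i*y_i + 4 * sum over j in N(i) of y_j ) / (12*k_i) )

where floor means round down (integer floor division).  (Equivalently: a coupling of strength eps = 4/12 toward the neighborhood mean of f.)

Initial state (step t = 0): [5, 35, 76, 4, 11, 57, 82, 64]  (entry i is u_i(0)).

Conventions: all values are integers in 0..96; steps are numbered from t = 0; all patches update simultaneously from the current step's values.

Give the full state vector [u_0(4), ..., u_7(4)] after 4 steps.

Simulating step by step:
t=0: [5, 35, 76, 4, 11, 57, 82, 64]
t=1: [38, 71, 68, 35, 35, 45, 72, 49]
t=2: [85, 58, 60, 69, 74, 29, 51, 36]
t=3: [76, 45, 38, 59, 71, 63, 36, 71]
t=4: [59, 29, 76, 50, 60, 47, 80, 61]

Answer: [59, 29, 76, 50, 60, 47, 80, 61]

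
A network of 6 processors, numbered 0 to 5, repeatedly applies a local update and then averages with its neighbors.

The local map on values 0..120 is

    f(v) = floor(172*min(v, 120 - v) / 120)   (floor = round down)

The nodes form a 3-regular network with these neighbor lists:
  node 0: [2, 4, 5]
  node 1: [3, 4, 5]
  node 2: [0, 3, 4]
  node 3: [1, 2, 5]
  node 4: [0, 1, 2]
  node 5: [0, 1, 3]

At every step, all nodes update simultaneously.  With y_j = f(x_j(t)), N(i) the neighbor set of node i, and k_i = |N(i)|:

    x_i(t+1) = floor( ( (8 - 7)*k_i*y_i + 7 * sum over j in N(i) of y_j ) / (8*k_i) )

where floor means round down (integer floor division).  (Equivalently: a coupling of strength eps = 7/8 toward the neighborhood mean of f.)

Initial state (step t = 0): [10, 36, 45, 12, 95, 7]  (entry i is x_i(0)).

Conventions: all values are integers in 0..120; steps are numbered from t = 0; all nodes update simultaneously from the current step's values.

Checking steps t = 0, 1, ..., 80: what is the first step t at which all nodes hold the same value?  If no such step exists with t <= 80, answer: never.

Answer: 9
Key observation: Synchronization is absorbing here: once all nodes are equal they stay equal, and step 9 is the first all-equal step.

Derivation:
t=0: [10, 36, 45, 12, 95, 7]  (not all equal)
t=1: [33, 24, 27, 38, 42, 25]  (not all equal)
t=2: [44, 47, 51, 37, 42, 43]  (not all equal)
t=3: [64, 59, 60, 65, 66, 61]  (not all equal)
t=4: [82, 80, 79, 83, 82, 81]  (not all equal)
t=5: [55, 54, 54, 56, 56, 54]  (not all equal)
t=6: [78, 78, 79, 77, 77, 78]  (not all equal)
t=7: [59, 60, 60, 59, 59, 60]  (not all equal)
t=8: [85, 84, 84, 85, 85, 84]  (not all equal)
t=9: [50, 50, 50, 50, 50, 50]  (all equal)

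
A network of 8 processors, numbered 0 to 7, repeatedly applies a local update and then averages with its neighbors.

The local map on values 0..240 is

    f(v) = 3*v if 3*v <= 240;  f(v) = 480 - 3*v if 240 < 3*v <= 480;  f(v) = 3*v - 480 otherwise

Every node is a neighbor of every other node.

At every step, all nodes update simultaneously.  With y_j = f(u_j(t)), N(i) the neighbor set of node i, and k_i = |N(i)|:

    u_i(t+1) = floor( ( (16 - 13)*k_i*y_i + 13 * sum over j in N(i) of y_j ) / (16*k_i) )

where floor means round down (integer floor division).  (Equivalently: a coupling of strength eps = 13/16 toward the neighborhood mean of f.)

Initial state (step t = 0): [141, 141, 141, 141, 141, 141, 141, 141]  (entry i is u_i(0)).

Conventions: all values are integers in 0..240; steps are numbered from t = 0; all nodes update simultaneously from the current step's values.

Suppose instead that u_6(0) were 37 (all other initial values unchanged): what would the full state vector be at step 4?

Answer: [210, 210, 210, 210, 210, 210, 210, 210]
Key observation: This trace re-runs the system from the modified initial state.

Derivation:
t=0: [141, 141, 141, 141, 141, 141, 37, 141]
t=1: [63, 63, 63, 63, 63, 63, 67, 63]
t=2: [190, 190, 190, 190, 190, 190, 191, 190]
t=3: [90, 90, 90, 90, 90, 90, 90, 90]
t=4: [210, 210, 210, 210, 210, 210, 210, 210]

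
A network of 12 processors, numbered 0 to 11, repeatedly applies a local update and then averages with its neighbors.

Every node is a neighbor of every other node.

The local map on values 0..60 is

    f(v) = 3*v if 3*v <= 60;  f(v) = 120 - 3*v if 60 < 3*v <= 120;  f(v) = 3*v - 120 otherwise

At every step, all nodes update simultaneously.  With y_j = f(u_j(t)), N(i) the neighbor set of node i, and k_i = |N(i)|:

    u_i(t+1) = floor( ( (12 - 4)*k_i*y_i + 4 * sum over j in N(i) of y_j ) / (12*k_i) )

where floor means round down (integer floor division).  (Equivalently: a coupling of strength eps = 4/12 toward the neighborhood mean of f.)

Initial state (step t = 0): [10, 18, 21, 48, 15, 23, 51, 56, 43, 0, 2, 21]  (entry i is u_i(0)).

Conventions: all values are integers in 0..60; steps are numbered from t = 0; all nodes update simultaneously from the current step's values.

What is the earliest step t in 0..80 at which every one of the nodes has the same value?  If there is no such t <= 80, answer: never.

Simulating step by step:
t=0: [10, 18, 21, 48, 15, 23, 51, 56, 43, 0, 2, 21]  (not all equal)
t=1: [31, 46, 48, 27, 41, 45, 33, 43, 18, 12, 16, 48]  (not all equal)
t=2: [26, 21, 24, 34, 11, 19, 23, 15, 44, 32, 40, 24]  (not all equal)
t=3: [39, 49, 43, 24, 34, 49, 45, 41, 20, 28, 13, 43]  (not all equal)
t=4: [10, 26, 14, 39, 20, 26, 18, 10, 47, 31, 33, 14]  (not all equal)
t=5: [31, 39, 39, 14, 50, 39, 46, 31, 25, 29, 25, 39]  (not all equal)
t=6: [25, 10, 10, 35, 27, 10, 19, 25, 37, 29, 37, 10]  (not all equal)
t=7: [39, 30, 30, 20, 36, 30, 47, 39, 17, 32, 17, 30]  (not all equal)
t=8: [12, 29, 29, 48, 18, 29, 23, 12, 42, 25, 42, 29]  (not all equal)
t=9: [34, 32, 32, 27, 46, 32, 44, 34, 15, 40, 15, 32]  (not all equal)
t=10: [20, 24, 24, 33, 20, 24, 16, 20, 37, 8, 37, 24]  (not all equal)
t=11: [52, 45, 45, 28, 52, 45, 45, 52, 20, 29, 20, 45]  (not all equal)
t=12: [34, 20, 20, 34, 34, 20, 20, 34, 49, 32, 49, 20]  (not all equal)
t=13: [25, 51, 51, 25, 25, 51, 51, 25, 30, 28, 30, 51]  (not all equal)
t=14: [42, 34, 34, 42, 42, 34, 34, 42, 32, 36, 32, 34]  (not all equal)
t=15: [9, 16, 16, 9, 9, 16, 16, 9, 20, 12, 20, 16]  (not all equal)
t=16: [32, 45, 45, 32, 32, 45, 45, 32, 53, 38, 53, 45]  (not all equal)
t=17: [23, 17, 17, 23, 23, 17, 17, 23, 32, 11, 32, 17]  (not all equal)
t=18: [48, 48, 48, 48, 48, 48, 48, 48, 31, 37, 31, 48]  (not all equal)
t=19: [23, 23, 23, 23, 23, 23, 23, 23, 25, 14, 25, 23]  (not all equal)
t=20: [50, 50, 50, 50, 50, 50, 50, 50, 46, 44, 46, 50]  (not all equal)
t=21: [28, 28, 28, 28, 28, 28, 28, 28, 21, 17, 21, 28]  (not all equal)
t=22: [37, 37, 37, 37, 37, 37, 37, 37, 51, 47, 51, 37]  (not all equal)
t=23: [10, 10, 10, 10, 10, 10, 10, 10, 26, 18, 26, 10]  (not all equal)
t=24: [31, 31, 31, 31, 31, 31, 31, 31, 39, 46, 39, 31]  (not all equal)
t=25: [25, 25, 25, 25, 25, 25, 25, 25, 10, 19, 10, 25]  (not all equal)
t=26: [44, 44, 44, 44, 44, 44, 44, 44, 34, 52, 34, 44]  (not all equal)
t=27: [13, 13, 13, 13, 13, 13, 13, 13, 16, 28, 16, 13]  (not all equal)
t=28: [39, 39, 39, 39, 39, 39, 39, 39, 45, 37, 45, 39]  (not all equal)
t=29: [3, 3, 3, 3, 3, 3, 3, 3, 11, 7, 11, 3]  (not all equal)
t=30: [10, 10, 10, 10, 10, 10, 10, 10, 26, 18, 26, 10]  (not all equal)

Answer: never
Key observation: The state at step 23 reappears at step 30 — the system is in a cycle of period 7 from step 23 on.  No step 0..30 is synchronized, and the cycle repeats forever, so no step up to 80 (or ever) has all nodes equal.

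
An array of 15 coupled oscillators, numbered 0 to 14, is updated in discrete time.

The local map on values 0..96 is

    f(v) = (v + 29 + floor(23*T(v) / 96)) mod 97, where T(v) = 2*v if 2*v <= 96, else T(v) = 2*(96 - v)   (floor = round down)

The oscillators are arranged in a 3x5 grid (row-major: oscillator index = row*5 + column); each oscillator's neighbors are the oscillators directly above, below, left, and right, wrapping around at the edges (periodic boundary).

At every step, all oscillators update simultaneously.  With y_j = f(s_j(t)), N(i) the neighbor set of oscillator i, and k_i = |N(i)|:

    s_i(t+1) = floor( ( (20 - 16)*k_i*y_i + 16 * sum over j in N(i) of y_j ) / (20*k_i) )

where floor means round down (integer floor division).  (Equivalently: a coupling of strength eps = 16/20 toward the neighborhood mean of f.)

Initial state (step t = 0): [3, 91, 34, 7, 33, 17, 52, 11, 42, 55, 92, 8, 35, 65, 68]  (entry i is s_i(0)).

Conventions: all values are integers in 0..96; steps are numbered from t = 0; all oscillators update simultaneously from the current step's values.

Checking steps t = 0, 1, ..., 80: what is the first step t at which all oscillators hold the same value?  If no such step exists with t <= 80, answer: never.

Simulating step by step:
t=0: [3, 91, 34, 7, 33, 17, 52, 11, 42, 55, 92, 8, 35, 65, 68]  (not all equal)
t=1: [42, 36, 53, 59, 33, 24, 33, 60, 38, 48, 33, 35, 51, 46, 26]  (not all equal)
t=2: [78, 67, 21, 35, 49, 62, 62, 36, 21, 59, 75, 64, 19, 32, 44]  (not all equal)
t=3: [12, 22, 58, 55, 40, 12, 25, 53, 61, 35, 30, 21, 57, 73, 39]  (not all equal)
t=4: [62, 48, 17, 25, 61, 62, 47, 18, 23, 61, 62, 53, 19, 24, 68]  (not all equal)
t=5: [8, 14, 46, 51, 21, 8, 14, 46, 51, 20, 9, 15, 47, 52, 21]  (not all equal)
t=6: [46, 37, 10, 14, 44, 45, 37, 10, 14, 44, 46, 38, 11, 14, 45]  (not all equal)
t=7: [54, 58, 52, 56, 66, 54, 77, 52, 56, 85, 55, 59, 53, 57, 66]  (not all equal)
t=8: [7, 9, 6, 7, 11, 11, 9, 8, 9, 11, 7, 9, 6, 7, 11]  (not all equal)
t=9: [42, 40, 39, 40, 42, 42, 42, 39, 41, 44, 42, 40, 39, 40, 42]  (not all equal)
t=10: [90, 88, 86, 88, 91, 91, 88, 87, 89, 91, 90, 88, 86, 88, 91]  (not all equal)
t=11: [24, 23, 22, 23, 24, 24, 23, 22, 23, 24, 24, 23, 22, 23, 24]  (not all equal)
t=12: [63, 62, 61, 62, 63, 63, 62, 61, 62, 63, 63, 62, 61, 62, 63]  (not all equal)
t=13: [10, 9, 9, 9, 10, 10, 9, 9, 9, 10, 10, 9, 9, 9, 10]  (not all equal)
t=14: [42, 42, 42, 42, 42, 42, 42, 42, 42, 42, 42, 42, 42, 42, 42]  (all equal)

Answer: 14
Key observation: Synchronization is absorbing here: once all oscillators are equal they stay equal, and step 14 is the first all-equal step.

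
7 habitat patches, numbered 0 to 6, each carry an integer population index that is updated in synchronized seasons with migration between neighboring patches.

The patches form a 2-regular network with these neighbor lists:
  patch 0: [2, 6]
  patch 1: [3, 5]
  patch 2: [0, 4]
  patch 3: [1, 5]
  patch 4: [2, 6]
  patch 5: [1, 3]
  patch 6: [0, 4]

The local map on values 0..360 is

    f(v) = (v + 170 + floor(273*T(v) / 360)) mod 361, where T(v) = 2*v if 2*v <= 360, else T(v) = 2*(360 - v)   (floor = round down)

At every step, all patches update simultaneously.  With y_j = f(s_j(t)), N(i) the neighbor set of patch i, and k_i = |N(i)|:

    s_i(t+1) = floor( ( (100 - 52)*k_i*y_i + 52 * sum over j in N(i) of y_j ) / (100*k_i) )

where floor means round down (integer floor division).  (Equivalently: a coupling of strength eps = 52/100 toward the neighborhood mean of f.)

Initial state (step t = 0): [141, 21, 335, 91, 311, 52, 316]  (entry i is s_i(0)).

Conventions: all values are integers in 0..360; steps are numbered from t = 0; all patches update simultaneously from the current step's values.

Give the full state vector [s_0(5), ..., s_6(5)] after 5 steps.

Simulating step by step:
t=0: [141, 21, 335, 91, 311, 52, 316]
t=1: [174, 194, 179, 153, 189, 211, 184]
t=2: [252, 236, 255, 222, 258, 234, 255]
t=3: [223, 235, 222, 236, 222, 235, 222]
t=4: [239, 233, 239, 233, 240, 233, 239]
t=5: [231, 234, 231, 234, 231, 234, 231]

Answer: [231, 234, 231, 234, 231, 234, 231]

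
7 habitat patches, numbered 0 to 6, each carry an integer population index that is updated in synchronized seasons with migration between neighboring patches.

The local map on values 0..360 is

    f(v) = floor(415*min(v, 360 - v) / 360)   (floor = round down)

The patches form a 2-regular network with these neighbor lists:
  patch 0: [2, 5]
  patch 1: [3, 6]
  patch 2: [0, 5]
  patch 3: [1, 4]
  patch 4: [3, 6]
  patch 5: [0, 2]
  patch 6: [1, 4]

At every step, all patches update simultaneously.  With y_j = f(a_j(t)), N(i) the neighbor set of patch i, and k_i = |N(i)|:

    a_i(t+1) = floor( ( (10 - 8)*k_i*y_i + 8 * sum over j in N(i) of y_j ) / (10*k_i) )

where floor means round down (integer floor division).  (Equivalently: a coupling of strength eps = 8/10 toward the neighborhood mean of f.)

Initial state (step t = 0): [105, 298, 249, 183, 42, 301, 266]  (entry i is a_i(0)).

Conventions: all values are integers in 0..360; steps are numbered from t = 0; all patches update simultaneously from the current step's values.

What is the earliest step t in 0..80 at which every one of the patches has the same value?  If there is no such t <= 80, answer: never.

Simulating step by step:
t=0: [105, 298, 249, 183, 42, 301, 266]  (not all equal)
t=1: [102, 139, 101, 88, 134, 112, 69]  (not all equal)
t=2: [121, 104, 121, 145, 102, 119, 141]  (not all equal)
t=3: [138, 155, 138, 127, 155, 138, 126]  (not all equal)
t=4: [159, 152, 159, 171, 152, 159, 171]  (not all equal)
t=5: [183, 192, 183, 179, 192, 183, 179]  (not all equal)
t=6: [204, 203, 204, 195, 203, 204, 195]  (not all equal)
t=7: [179, 188, 179, 182, 188, 179, 182]  (not all equal)
t=8: [206, 203, 206, 199, 203, 206, 199]  (not all equal)
t=9: [177, 184, 177, 181, 184, 177, 181]  (not all equal)
t=10: [204, 205, 204, 202, 205, 204, 202]  (not all equal)
t=11: [179, 181, 179, 178, 181, 179, 178]  (not all equal)
t=12: [206, 205, 206, 205, 205, 206, 205]  (not all equal)
t=13: [177, 178, 177, 178, 178, 177, 178]  (not all equal)
t=14: [204, 205, 204, 205, 205, 204, 205]  (not all equal)
t=15: [179, 178, 179, 178, 178, 179, 178]  (not all equal)
t=16: [206, 205, 206, 205, 205, 206, 205]  (not all equal)

Answer: never
Key observation: The state at step 12 reappears at step 16 — the system is in a cycle of period 4 from step 12 on.  No step 0..16 is synchronized, and the cycle repeats forever, so no step up to 80 (or ever) has all patches equal.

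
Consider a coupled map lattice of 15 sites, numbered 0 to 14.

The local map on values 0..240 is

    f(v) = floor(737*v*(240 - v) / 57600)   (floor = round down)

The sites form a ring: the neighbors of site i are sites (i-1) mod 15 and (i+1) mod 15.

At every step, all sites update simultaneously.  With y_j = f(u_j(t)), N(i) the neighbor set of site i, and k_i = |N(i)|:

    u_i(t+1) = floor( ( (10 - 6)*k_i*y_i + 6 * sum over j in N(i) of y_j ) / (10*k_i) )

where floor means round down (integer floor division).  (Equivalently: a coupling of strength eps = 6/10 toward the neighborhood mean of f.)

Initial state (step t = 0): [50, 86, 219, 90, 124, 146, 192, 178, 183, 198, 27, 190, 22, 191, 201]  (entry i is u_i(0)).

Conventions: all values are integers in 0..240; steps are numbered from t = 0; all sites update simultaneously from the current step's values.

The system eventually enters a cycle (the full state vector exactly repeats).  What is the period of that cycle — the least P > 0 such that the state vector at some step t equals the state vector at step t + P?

Answer: 2
Key observation: The state at step 18, [178, 178, 178, 178, 178, 178, 178, 178, 178, 178, 178, 178, 178, 178, 179], reappears at step 20 — and no state repeats earlier — so the cycle the system enters has period 2.

Derivation:
t=0: [50, 86, 219, 90, 124, 146, 192, 178, 183, 198, 27, 190, 22, 191, 201]
t=1: [129, 121, 125, 141, 177, 160, 141, 131, 127, 104, 97, 88, 96, 95, 112]
t=2: [183, 183, 181, 168, 159, 161, 174, 181, 181, 180, 176, 174, 174, 178, 180]
t=3: [134, 133, 140, 151, 160, 157, 147, 139, 136, 139, 142, 145, 144, 141, 137]
t=4: [181, 180, 177, 171, 166, 167, 173, 177, 179, 179, 177, 176, 176, 178, 179]
t=5: [137, 138, 143, 149, 154, 153, 148, 142, 139, 139, 141, 143, 143, 141, 138]
t=6: [180, 179, 176, 173, 170, 170, 174, 177, 178, 178, 178, 177, 177, 178, 179]
t=7: [138, 140, 143, 148, 150, 150, 146, 142, 141, 141, 141, 141, 141, 140, 139]
t=8: [179, 178, 176, 174, 172, 172, 175, 177, 178, 178, 178, 178, 178, 178, 179]
t=9: [139, 141, 143, 146, 148, 147, 145, 142, 141, 141, 141, 141, 141, 140, 139]
t=10: [178, 178, 176, 175, 174, 174, 176, 177, 178, 178, 178, 178, 178, 178, 179]
t=11: [140, 141, 143, 145, 145, 145, 144, 142, 141, 141, 141, 141, 141, 140, 140]
t=12: [178, 178, 177, 176, 176, 176, 176, 177, 178, 178, 178, 178, 178, 178, 179]
t=13: [140, 141, 142, 143, 144, 144, 143, 142, 141, 141, 141, 141, 141, 140, 140]
t=14: [178, 178, 177, 177, 176, 176, 177, 177, 178, 178, 178, 178, 178, 178, 179]
t=15: [140, 141, 141, 142, 143, 143, 142, 141, 141, 141, 141, 141, 141, 140, 140]
t=16: [178, 178, 178, 177, 177, 177, 177, 178, 178, 178, 178, 178, 178, 178, 179]
t=17: [140, 141, 141, 141, 142, 142, 141, 141, 141, 141, 141, 141, 141, 140, 140]
t=18: [178, 178, 178, 178, 178, 178, 178, 178, 178, 178, 178, 178, 178, 178, 179]
t=19: [140, 141, 141, 141, 141, 141, 141, 141, 141, 141, 141, 141, 141, 140, 140]
t=20: [178, 178, 178, 178, 178, 178, 178, 178, 178, 178, 178, 178, 178, 178, 179]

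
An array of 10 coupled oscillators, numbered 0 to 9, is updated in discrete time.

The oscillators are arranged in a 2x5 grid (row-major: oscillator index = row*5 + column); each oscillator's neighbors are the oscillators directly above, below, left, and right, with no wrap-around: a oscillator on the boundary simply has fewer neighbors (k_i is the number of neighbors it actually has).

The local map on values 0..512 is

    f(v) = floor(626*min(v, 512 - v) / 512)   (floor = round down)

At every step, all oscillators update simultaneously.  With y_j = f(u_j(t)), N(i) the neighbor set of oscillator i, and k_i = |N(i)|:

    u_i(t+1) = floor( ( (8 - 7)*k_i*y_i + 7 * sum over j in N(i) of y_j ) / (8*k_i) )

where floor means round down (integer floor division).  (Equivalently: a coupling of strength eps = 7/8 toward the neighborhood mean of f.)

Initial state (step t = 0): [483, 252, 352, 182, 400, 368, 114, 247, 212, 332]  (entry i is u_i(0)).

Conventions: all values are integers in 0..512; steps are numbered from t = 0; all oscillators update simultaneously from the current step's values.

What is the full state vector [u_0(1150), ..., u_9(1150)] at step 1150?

Answer: [246, 248, 251, 253, 254, 246, 248, 251, 253, 254]
Key observation: The state at step 23, [301, 303, 306, 308, 309, 301, 303, 306, 308, 309], reappears at step 27: the system is in a cycle of period 4 from step 23 on.  Therefore the state at step 1150 equals the state at step 23 + ((1150 - 23) mod 4) = 26, which is [246, 248, 251, 253, 254, 246, 248, 251, 253, 254].

Derivation:
t=0: [483, 252, 352, 182, 400, 368, 114, 247, 212, 332]
t=1: [216, 146, 266, 199, 210, 98, 246, 210, 249, 200]
t=2: [162, 274, 234, 281, 245, 261, 198, 295, 254, 275]
t=3: [285, 248, 279, 296, 287, 230, 281, 277, 282, 302]
t=4: [290, 283, 284, 278, 261, 279, 289, 282, 270, 275]
t=5: [280, 274, 281, 292, 289, 273, 280, 281, 286, 299]
t=6: [290, 283, 280, 275, 265, 284, 287, 280, 270, 272]
t=7: [277, 276, 283, 292, 292, 273, 279, 284, 289, 297]
t=8: [289, 283, 278, 272, 265, 286, 285, 278, 269, 269]
t=9: [276, 278, 286, 294, 295, 274, 279, 286, 292, 298]
t=10: [288, 283, 276, 269, 263, 286, 284, 276, 267, 265]
t=11: [276, 279, 288, 297, 299, 275, 280, 288, 295, 301]
t=12: [286, 281, 273, 265, 259, 285, 282, 273, 264, 261]
t=13: [279, 282, 291, 301, 304, 278, 283, 292, 300, 306]
t=14: [283, 278, 268, 260, 254, 282, 278, 269, 258, 255]
t=15: [282, 287, 297, 306, 309, 282, 287, 297, 305, 310]
t=16: [278, 272, 262, 253, 248, 278, 272, 263, 253, 249]
t=17: [289, 294, 302, 306, 306, 289, 294, 302, 306, 305]
t=18: [269, 264, 257, 252, 251, 269, 264, 257, 253, 251]
t=19: [299, 303, 307, 308, 306, 299, 303, 308, 308, 307]
t=20: [257, 255, 250, 249, 249, 257, 254, 251, 249, 250]
t=21: [311, 308, 306, 304, 304, 310, 309, 306, 304, 304]
t=22: [247, 248, 251, 253, 254, 246, 248, 251, 253, 254]
t=23: [301, 303, 306, 308, 309, 301, 303, 306, 308, 309]
t=24: [256, 254, 251, 249, 248, 256, 254, 251, 249, 248]
t=25: [311, 309, 306, 304, 303, 311, 309, 306, 304, 303]
t=26: [246, 248, 251, 253, 254, 246, 248, 251, 253, 254]
t=27: [301, 303, 306, 308, 309, 301, 303, 306, 308, 309]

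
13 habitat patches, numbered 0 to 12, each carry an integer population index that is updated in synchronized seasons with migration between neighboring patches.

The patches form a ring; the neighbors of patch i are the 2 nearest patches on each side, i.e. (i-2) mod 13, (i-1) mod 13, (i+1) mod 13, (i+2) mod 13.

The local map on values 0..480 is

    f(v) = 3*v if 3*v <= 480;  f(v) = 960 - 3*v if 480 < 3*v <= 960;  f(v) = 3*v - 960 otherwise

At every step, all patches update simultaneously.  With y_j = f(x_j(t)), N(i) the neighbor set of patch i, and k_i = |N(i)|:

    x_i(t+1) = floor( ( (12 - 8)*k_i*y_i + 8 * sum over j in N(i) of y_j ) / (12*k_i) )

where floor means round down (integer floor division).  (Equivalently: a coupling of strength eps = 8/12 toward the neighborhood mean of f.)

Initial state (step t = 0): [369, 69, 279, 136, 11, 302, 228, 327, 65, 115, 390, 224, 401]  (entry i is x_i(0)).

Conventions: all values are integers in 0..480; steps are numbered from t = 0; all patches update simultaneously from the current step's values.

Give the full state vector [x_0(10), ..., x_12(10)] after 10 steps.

Answer: [294, 235, 218, 251, 336, 396, 424, 419, 406, 401, 409, 399, 367]

Derivation:
t=0: [369, 69, 279, 136, 11, 302, 228, 327, 65, 115, 390, 224, 401]
t=1: [192, 222, 173, 205, 154, 141, 142, 152, 207, 234, 248, 253, 223]
t=2: [332, 341, 394, 385, 426, 422, 422, 393, 339, 288, 253, 258, 279]
t=3: [111, 117, 176, 216, 277, 275, 252, 200, 156, 142, 144, 138, 122]
t=4: [371, 357, 331, 278, 223, 212, 250, 325, 393, 421, 423, 397, 377]
t=5: [142, 117, 124, 168, 212, 215, 211, 181, 212, 230, 257, 233, 191]
t=6: [370, 390, 383, 379, 353, 359, 339, 345, 308, 288, 270, 299, 333]
t=7: [133, 162, 169, 161, 123, 107, 73, 76, 75, 86, 89, 93, 108]
t=8: [388, 433, 437, 428, 368, 322, 263, 246, 237, 252, 270, 301, 344]
t=9: [204, 271, 285, 248, 190, 145, 160, 179, 207, 181, 147, 124, 149]
t=10: [294, 235, 218, 251, 336, 396, 424, 419, 406, 401, 409, 399, 367]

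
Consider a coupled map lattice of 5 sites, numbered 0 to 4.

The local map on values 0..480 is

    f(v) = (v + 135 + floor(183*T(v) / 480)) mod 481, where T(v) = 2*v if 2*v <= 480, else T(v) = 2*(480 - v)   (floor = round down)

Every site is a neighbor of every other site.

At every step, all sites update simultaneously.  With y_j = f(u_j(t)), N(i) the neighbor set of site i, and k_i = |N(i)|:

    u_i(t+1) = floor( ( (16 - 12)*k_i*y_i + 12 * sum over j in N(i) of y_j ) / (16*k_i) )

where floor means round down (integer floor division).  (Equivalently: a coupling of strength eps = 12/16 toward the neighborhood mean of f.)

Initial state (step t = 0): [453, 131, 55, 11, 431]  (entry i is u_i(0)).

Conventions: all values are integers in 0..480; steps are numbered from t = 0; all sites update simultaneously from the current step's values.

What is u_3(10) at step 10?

Answer: u_3(10) = 290

Derivation:
t=0: [453, 131, 55, 11, 431]
t=1: [195, 210, 201, 196, 194]
t=2: [304, 276, 275, 304, 304]
t=3: [89, 88, 88, 89, 89]
t=4: [290, 290, 290, 290, 290]
t=5: [88, 88, 88, 88, 88]
t=6: [290, 290, 290, 290, 290]
t=7: [88, 88, 88, 88, 88]
t=8: [290, 290, 290, 290, 290]
t=9: [88, 88, 88, 88, 88]
t=10: [290, 290, 290, 290, 290]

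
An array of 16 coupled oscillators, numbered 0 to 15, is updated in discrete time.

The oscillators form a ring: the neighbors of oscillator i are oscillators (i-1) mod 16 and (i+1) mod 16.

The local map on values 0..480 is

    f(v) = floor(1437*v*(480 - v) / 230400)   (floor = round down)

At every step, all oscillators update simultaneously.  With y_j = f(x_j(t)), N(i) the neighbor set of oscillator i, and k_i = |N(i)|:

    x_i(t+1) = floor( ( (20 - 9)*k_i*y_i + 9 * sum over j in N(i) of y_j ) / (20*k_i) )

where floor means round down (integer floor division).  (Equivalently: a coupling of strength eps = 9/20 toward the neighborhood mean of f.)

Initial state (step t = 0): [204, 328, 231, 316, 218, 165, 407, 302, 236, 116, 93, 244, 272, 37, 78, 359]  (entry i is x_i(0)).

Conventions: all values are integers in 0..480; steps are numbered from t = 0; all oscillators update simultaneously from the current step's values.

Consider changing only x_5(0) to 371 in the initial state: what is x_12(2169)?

Simulating step by step:
t=0: [204, 328, 231, 316, 218, 371, 407, 302, 236, 116, 93, 244, 272, 37, 78, 359]
t=1: [323, 330, 339, 338, 325, 260, 233, 306, 332, 275, 263, 327, 297, 179, 190, 271]
t=2: [322, 307, 300, 302, 320, 347, 351, 332, 321, 341, 344, 327, 331, 338, 343, 342]
t=3: [314, 328, 334, 331, 315, 293, 288, 303, 310, 299, 296, 306, 306, 299, 294, 298]
t=4: [324, 312, 306, 310, 324, 337, 341, 334, 331, 335, 336, 333, 333, 336, 339, 335]
t=5: [314, 324, 329, 325, 314, 302, 298, 302, 305, 302, 302, 304, 304, 301, 299, 304]
t=6: [324, 315, 311, 315, 324, 333, 336, 335, 333, 334, 334, 333, 333, 335, 335, 332]
t=7: [315, 322, 325, 322, 314, 306, 302, 302, 304, 304, 304, 304, 304, 302, 302, 307]
t=8: [324, 317, 315, 318, 324, 331, 334, 334, 333, 333, 333, 333, 333, 334, 334, 330]
t=9: [315, 320, 322, 320, 314, 308, 304, 304, 304, 305, 305, 305, 304, 304, 304, 308]
t=10: [324, 319, 317, 319, 324, 329, 332, 333, 332, 332, 332, 332, 332, 333, 332, 329]
t=11: [314, 319, 321, 319, 314, 309, 306, 305, 305, 306, 306, 306, 305, 305, 306, 309]
t=12: [324, 320, 318, 320, 324, 328, 331, 332, 332, 332, 332, 332, 332, 332, 331, 328]
t=13: [314, 318, 320, 318, 314, 310, 307, 306, 306, 306, 306, 306, 306, 306, 307, 310]
t=14: [324, 321, 319, 321, 324, 328, 330, 331, 332, 332, 332, 332, 332, 331, 330, 328]
t=15: [314, 317, 319, 317, 314, 310, 308, 307, 306, 306, 306, 306, 306, 307, 308, 310]
t=16: [325, 322, 320, 322, 325, 327, 329, 331, 331, 332, 332, 332, 331, 331, 329, 327]
t=17: [314, 316, 318, 316, 314, 311, 309, 307, 306, 306, 306, 306, 306, 307, 309, 311]
t=18: [325, 323, 321, 323, 325, 327, 329, 330, 331, 332, 332, 332, 331, 330, 329, 327]
t=19: [314, 316, 317, 316, 314, 311, 309, 308, 307, 306, 306, 306, 307, 308, 309, 311]
t=20: [325, 323, 322, 323, 325, 327, 328, 330, 331, 331, 332, 331, 331, 330, 328, 327]
t=21: [314, 315, 316, 315, 314, 312, 310, 308, 307, 306, 306, 306, 307, 308, 310, 312]
t=22: [325, 324, 323, 324, 325, 326, 328, 329, 331, 331, 332, 331, 331, 329, 328, 326]
t=23: [314, 315, 315, 315, 314, 312, 310, 308, 307, 306, 306, 306, 307, 308, 310, 312]
t=24: [325, 324, 324, 324, 325, 326, 328, 329, 331, 331, 332, 331, 331, 329, 328, 326]
t=25: [314, 314, 315, 314, 314, 312, 310, 308, 307, 306, 306, 306, 307, 308, 310, 312]
t=26: [325, 324, 324, 324, 325, 326, 328, 329, 331, 331, 332, 331, 331, 329, 328, 326]

Answer: x_12(2169) = 307
Key observation: The state at step 24, [325, 324, 324, 324, 325, 326, 328, 329, 331, 331, 332, 331, 331, 329, 328, 326], reappears at step 26: the system is in a cycle of period 2 from step 24 on.  Therefore the state at step 2169 equals the state at step 24 + ((2169 - 24) mod 2) = 25, which is [314, 314, 315, 314, 314, 312, 310, 308, 307, 306, 306, 306, 307, 308, 310, 312].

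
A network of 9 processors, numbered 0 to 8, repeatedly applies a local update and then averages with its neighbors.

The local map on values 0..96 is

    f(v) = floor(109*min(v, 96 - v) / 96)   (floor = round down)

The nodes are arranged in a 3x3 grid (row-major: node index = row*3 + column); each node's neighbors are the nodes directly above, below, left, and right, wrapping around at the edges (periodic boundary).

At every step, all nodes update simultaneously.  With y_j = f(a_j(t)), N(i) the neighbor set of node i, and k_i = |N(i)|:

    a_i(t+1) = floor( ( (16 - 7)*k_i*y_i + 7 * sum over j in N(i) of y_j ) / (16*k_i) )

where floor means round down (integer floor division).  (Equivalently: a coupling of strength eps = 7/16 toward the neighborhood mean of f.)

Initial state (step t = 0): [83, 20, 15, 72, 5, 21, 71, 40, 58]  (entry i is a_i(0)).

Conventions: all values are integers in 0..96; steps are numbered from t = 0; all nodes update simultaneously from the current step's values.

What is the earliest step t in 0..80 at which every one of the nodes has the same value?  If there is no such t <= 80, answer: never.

Simulating step by step:
t=0: [83, 20, 15, 72, 5, 21, 71, 40, 58]  (not all equal)
t=1: [18, 21, 20, 22, 15, 23, 29, 36, 36]  (not all equal)
t=2: [22, 23, 24, 23, 21, 25, 31, 34, 35]  (not all equal)
t=3: [25, 26, 27, 26, 25, 28, 33, 34, 35]  (not all equal)
t=4: [29, 29, 30, 29, 29, 31, 35, 35, 36]  (not all equal)
t=5: [32, 32, 34, 33, 33, 34, 37, 37, 38]  (not all equal)
t=6: [36, 36, 38, 37, 37, 38, 40, 40, 41]  (not all equal)
t=7: [41, 41, 42, 42, 42, 43, 44, 44, 45]  (not all equal)
t=8: [46, 46, 47, 47, 47, 48, 48, 48, 49]  (not all equal)
t=9: [52, 52, 52, 53, 53, 53, 53, 53, 53]  (not all equal)
t=10: [48, 48, 48, 48, 48, 48, 48, 48, 48]  (all equal)

Answer: 10
Key observation: Synchronization is absorbing here: once all nodes are equal they stay equal, and step 10 is the first all-equal step.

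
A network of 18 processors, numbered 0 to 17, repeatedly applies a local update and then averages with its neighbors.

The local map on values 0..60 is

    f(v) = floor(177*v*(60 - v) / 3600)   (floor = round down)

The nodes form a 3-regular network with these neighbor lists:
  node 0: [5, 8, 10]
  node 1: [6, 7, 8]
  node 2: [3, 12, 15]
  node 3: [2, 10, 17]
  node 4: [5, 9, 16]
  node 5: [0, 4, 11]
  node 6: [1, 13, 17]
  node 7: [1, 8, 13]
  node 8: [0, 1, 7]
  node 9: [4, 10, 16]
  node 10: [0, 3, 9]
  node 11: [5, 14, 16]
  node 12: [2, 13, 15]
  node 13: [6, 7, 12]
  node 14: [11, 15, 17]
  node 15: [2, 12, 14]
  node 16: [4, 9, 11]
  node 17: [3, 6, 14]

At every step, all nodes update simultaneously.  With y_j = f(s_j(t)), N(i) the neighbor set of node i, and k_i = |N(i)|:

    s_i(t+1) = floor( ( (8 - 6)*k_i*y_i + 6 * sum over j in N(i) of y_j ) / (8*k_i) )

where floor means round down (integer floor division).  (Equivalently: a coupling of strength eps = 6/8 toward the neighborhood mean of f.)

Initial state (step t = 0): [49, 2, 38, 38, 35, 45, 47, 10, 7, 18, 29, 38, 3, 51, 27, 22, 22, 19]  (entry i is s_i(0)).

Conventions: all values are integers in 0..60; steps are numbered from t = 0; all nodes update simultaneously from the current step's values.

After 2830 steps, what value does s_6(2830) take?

Answer: s_6(2830) = 39
Key observation: The state at step 4, [40, 39, 41, 40, 40, 40, 39, 39, 39, 40, 40, 40, 40, 40, 40, 41, 40, 40], reappears at step 6: the system is in a cycle of period 2 from step 4 on.  Therefore the state at step 2830 equals the state at step 4 + ((2830 - 4) mod 2) = 4, which is [40, 39, 41, 40, 40, 40, 39, 39, 39, 40, 40, 40, 40, 40, 40, 41, 40, 40].

Derivation:
t=0: [49, 2, 38, 38, 35, 45, 47, 10, 7, 18, 29, 38, 3, 51, 27, 22, 22, 19]
t=1: [30, 19, 32, 41, 38, 35, 23, 17, 18, 41, 37, 39, 28, 21, 40, 33, 40, 38]
t=2: [41, 37, 42, 41, 40, 42, 40, 37, 38, 39, 40, 40, 42, 40, 40, 42, 39, 39]
t=3: [38, 40, 37, 38, 39, 38, 39, 40, 40, 39, 38, 38, 37, 39, 38, 37, 39, 39]
t=4: [40, 39, 41, 40, 40, 40, 39, 39, 39, 40, 40, 40, 40, 40, 40, 41, 40, 40]
t=5: [39, 40, 38, 38, 39, 39, 39, 39, 39, 39, 39, 39, 38, 39, 38, 38, 39, 39]
t=6: [40, 39, 41, 40, 40, 40, 39, 39, 39, 40, 40, 40, 40, 40, 40, 41, 40, 40]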